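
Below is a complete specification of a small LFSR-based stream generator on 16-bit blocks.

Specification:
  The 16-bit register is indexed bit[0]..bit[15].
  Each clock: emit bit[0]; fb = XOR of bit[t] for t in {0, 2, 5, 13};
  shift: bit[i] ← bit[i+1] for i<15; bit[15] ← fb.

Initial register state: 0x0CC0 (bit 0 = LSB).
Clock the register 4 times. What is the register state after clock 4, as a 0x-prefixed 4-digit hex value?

reg_0 = 0x0CC0
clock 1: out=0, reg = 0x0660
clock 2: out=0, reg = 0x8330
clock 3: out=0, reg = 0xC198
clock 4: out=0, reg = 0x60CC

0x60CC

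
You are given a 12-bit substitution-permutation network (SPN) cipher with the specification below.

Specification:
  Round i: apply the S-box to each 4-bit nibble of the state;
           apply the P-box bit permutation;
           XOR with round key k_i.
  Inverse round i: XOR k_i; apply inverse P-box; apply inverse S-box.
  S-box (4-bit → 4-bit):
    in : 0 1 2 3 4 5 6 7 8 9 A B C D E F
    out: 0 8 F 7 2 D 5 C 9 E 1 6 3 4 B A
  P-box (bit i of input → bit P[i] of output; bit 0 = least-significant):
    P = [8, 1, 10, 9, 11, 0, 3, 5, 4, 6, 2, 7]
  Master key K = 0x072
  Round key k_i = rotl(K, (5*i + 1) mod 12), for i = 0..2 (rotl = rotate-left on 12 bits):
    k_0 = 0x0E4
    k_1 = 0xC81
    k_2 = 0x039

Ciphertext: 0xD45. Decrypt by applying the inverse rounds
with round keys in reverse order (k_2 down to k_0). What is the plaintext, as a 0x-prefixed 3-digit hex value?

0xD1F

s_0 = ciphertext = 0xD45
s_1 = InvRound(s_0, k_2) = 0x356
s_2 = InvRound(s_1, k_1) = 0x2C2
s_3 = InvRound(s_2, k_0) = 0xD1F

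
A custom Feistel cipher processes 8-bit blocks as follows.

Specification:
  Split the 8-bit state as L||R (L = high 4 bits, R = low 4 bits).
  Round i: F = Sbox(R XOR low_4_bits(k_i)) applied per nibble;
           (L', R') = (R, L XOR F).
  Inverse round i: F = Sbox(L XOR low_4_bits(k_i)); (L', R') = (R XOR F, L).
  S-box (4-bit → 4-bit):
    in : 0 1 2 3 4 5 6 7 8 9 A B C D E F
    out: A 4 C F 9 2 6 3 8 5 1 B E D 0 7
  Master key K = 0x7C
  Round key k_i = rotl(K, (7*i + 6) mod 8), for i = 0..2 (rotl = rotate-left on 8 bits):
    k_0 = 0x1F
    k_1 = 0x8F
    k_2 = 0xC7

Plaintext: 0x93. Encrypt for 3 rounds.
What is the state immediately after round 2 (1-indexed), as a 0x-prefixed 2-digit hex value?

0x7B

s_0 = plaintext = 0x93
s_1 = Round(s_0, k_0) = 0x37
s_2 = Round(s_1, k_1) = 0x7B
s_3 = Round(s_2, k_2) = 0xB9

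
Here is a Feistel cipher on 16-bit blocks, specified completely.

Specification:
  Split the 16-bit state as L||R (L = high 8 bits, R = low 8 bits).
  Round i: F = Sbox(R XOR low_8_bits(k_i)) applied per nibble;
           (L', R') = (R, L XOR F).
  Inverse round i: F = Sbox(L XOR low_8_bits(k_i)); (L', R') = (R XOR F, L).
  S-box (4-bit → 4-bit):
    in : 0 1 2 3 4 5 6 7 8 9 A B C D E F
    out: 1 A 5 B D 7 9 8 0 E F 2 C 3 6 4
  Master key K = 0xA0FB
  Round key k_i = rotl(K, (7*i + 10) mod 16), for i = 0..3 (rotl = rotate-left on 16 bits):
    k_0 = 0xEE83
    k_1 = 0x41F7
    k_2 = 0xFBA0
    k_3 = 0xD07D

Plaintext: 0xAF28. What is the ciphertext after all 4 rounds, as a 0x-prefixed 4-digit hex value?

s_0 = plaintext = 0xAF28
s_1 = Round(s_0, k_0) = 0x285D
s_2 = Round(s_1, k_1) = 0x5DD7
s_3 = Round(s_2, k_2) = 0xD7D5
s_4 = Round(s_3, k_3) = 0xD527

0xD527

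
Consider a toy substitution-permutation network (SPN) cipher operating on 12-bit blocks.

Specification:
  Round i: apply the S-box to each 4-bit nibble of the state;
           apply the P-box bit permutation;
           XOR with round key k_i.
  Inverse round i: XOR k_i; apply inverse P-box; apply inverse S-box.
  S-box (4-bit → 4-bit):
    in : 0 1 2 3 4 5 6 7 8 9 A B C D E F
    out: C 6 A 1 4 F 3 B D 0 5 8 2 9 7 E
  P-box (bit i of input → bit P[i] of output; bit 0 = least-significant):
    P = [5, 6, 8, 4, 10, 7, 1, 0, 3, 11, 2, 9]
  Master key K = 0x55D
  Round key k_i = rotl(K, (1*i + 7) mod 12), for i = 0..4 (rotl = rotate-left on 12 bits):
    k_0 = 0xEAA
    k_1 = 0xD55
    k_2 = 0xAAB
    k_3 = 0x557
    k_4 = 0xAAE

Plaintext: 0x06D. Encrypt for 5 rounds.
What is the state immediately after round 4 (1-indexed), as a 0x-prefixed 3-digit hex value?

s_0 = plaintext = 0x06D
s_1 = Round(s_0, k_0) = 0x81E
s_2 = Round(s_1, k_1) = 0xEBB
s_3 = Round(s_2, k_2) = 0x2B6
s_4 = Round(s_3, k_3) = 0xF36
s_5 = Round(s_4, k_4) = 0x4CA

0xF36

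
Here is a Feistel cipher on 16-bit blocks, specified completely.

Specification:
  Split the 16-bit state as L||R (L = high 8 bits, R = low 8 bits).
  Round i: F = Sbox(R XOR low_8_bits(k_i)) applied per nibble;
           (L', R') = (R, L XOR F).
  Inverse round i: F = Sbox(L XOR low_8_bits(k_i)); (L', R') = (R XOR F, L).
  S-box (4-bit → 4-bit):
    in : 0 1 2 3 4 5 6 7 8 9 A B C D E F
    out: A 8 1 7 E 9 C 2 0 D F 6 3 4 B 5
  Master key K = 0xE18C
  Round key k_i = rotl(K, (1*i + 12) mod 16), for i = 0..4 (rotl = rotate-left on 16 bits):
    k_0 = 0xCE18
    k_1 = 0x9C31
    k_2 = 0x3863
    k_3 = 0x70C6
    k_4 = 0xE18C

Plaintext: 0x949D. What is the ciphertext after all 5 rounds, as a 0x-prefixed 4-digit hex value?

0x3B5B

s_0 = plaintext = 0x949D
s_1 = Round(s_0, k_0) = 0x9D9D
s_2 = Round(s_1, k_1) = 0x9D6E
s_3 = Round(s_2, k_2) = 0x6E39
s_4 = Round(s_3, k_3) = 0x393B
s_5 = Round(s_4, k_4) = 0x3B5B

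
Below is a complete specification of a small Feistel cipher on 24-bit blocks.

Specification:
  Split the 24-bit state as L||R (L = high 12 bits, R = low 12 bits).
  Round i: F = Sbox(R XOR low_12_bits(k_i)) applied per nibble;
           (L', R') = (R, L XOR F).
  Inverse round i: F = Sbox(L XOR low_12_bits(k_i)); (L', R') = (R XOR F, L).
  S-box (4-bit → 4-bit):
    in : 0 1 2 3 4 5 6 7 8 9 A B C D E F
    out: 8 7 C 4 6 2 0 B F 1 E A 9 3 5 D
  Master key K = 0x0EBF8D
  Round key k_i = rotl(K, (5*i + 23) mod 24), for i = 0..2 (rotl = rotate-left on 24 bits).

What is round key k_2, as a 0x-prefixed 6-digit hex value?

K = 0x0EBF8D
k_0 = rotl(K, (5*0+23) mod 24) = rotl(K, 23) = 0x875FC6
k_1 = rotl(K, (5*1+23) mod 24) = rotl(K, 4) = 0xEBF8D0
k_2 = rotl(K, (5*2+23) mod 24) = rotl(K, 9) = 0x7F1A1D

0x7F1A1D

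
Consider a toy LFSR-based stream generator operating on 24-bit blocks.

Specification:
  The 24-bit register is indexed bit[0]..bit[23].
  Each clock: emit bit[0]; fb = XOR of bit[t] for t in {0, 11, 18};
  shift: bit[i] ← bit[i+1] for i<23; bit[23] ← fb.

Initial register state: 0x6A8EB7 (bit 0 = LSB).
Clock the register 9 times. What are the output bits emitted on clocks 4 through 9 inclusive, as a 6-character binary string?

reg_0 = 0x6A8EB7
clock 1: out=1, reg = 0x35475B
clock 2: out=1, reg = 0x1AA3AD
clock 3: out=1, reg = 0x8D51D6
clock 4: out=0, reg = 0xC6A8EB
clock 5: out=1, reg = 0xE35475
clock 6: out=1, reg = 0xF1AA3A
clock 7: out=0, reg = 0xF8D51D
clock 8: out=1, reg = 0xFC6A8E
clock 9: out=0, reg = 0x7E3547

011010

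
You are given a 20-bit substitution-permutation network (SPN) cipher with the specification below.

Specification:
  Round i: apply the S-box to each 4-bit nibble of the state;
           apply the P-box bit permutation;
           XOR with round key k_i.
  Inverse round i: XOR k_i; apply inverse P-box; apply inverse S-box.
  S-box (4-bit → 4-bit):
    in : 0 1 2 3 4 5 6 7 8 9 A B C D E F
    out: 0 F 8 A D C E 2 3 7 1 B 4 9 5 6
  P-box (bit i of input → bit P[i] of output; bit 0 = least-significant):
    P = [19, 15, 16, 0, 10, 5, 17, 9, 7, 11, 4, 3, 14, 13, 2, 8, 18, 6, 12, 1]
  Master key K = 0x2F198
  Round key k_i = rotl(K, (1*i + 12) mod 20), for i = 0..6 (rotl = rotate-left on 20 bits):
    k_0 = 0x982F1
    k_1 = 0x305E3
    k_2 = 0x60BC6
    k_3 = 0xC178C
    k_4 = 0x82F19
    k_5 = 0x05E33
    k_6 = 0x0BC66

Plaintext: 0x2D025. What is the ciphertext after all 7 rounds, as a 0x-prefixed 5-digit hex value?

0x8FBD0

s_0 = plaintext = 0x2D025
s_1 = Round(s_0, k_0) = 0x8C1F2
s_2 = Round(s_1, k_1) = 0x50D1E
s_3 = Round(s_2, k_2) = 0xD1D6C
s_4 = Round(s_3, k_3) = 0xB7422
s_5 = Round(s_4, k_4) = 0xC0DC2
s_6 = Round(s_5, k_5) = 0x24EBA
s_7 = Round(s_6, k_6) = 0x8FBD0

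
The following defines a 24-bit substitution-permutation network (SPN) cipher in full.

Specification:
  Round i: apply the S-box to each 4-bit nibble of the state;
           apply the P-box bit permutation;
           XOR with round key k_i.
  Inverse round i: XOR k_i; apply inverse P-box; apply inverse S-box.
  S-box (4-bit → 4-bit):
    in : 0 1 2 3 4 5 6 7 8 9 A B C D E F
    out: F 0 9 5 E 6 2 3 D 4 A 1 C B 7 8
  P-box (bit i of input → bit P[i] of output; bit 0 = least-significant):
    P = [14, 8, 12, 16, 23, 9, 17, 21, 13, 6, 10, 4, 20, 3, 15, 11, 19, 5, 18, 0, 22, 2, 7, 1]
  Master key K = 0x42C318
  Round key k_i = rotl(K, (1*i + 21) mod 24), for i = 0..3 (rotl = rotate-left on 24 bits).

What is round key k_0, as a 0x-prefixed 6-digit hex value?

K = 0x42C318
k_0 = rotl(K, (1*0+21) mod 24) = rotl(K, 21) = 0x085863

0x085863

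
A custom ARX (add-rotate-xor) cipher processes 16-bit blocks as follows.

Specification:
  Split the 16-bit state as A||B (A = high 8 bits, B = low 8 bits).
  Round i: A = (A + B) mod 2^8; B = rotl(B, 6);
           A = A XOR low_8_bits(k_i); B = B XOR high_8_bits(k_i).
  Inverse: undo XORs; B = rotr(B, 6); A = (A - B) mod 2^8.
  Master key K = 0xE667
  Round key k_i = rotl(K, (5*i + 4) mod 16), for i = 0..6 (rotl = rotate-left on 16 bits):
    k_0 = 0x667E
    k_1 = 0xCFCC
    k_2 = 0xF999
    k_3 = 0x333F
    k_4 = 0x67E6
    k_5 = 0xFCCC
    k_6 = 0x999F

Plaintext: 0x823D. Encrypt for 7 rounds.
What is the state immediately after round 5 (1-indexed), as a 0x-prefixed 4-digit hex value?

s_0 = plaintext = 0x823D
s_1 = Round(s_0, k_0) = 0xC129
s_2 = Round(s_1, k_1) = 0x2685
s_3 = Round(s_2, k_2) = 0x3298
s_4 = Round(s_3, k_3) = 0xF515
s_5 = Round(s_4, k_4) = 0xEC22
s_6 = Round(s_5, k_5) = 0xC274
s_7 = Round(s_6, k_6) = 0xA984

0xEC22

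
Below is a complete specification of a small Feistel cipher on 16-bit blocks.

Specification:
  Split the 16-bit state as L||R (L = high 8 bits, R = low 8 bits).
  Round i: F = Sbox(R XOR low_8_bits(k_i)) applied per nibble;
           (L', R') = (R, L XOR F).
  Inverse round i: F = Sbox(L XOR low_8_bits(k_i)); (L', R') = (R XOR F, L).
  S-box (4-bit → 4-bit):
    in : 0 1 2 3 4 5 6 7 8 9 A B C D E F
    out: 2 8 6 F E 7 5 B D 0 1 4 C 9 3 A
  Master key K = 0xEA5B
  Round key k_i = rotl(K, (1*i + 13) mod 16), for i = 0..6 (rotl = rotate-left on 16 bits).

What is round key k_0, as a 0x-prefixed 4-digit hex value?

K = 0xEA5B
k_0 = rotl(K, (1*0+13) mod 16) = rotl(K, 13) = 0x7D4B

0x7D4B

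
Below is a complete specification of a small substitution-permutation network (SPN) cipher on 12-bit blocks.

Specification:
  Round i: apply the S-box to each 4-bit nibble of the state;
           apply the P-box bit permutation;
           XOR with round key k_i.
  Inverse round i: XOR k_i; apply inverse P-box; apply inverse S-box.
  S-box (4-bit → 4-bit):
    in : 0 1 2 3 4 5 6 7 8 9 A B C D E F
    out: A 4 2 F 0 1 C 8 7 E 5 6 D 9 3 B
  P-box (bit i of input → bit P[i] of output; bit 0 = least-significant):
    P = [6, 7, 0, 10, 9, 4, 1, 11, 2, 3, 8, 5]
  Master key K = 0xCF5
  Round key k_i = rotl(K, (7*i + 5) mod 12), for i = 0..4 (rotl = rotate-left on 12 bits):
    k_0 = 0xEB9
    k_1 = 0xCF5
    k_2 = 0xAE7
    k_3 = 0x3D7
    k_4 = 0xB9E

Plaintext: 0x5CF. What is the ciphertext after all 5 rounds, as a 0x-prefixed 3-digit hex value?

0xD09

s_0 = plaintext = 0x5CF
s_1 = Round(s_0, k_0) = 0x07F
s_2 = Round(s_1, k_1) = 0x01D
s_3 = Round(s_2, k_2) = 0xE8D
s_4 = Round(s_3, k_3) = 0x589
s_5 = Round(s_4, k_4) = 0xD09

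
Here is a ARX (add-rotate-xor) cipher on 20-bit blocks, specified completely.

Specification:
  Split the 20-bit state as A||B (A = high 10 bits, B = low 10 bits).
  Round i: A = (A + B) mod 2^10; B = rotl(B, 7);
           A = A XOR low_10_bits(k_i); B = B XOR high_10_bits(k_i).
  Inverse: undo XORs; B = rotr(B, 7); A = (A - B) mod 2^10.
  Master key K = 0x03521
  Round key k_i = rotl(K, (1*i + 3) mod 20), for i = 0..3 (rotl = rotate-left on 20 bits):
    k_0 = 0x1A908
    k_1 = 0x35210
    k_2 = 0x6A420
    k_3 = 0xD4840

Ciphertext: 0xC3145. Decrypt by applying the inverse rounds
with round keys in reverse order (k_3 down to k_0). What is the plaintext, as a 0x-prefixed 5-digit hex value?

s_0 = ciphertext = 0xC3145
s_1 = InvRound(s_0, k_3) = 0xA40BC
s_2 = InvRound(s_1, k_2) = 0x818AA
s_3 = InvRound(s_2, k_1) = 0x09BF0
s_4 = InvRound(s_3, k_0) = 0x15CD7

0x15CD7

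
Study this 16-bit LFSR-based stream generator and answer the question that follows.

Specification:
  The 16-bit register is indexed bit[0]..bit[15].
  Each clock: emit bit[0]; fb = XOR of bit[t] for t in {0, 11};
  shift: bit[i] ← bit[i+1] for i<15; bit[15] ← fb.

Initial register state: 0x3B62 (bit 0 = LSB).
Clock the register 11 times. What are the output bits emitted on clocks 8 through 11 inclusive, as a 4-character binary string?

0110

reg_0 = 0x3B62
clock 1: out=0, reg = 0x9DB1
clock 2: out=1, reg = 0x4ED8
clock 3: out=0, reg = 0xA76C
clock 4: out=0, reg = 0x53B6
clock 5: out=0, reg = 0x29DB
clock 6: out=1, reg = 0x14ED
clock 7: out=1, reg = 0x8A76
clock 8: out=0, reg = 0xC53B
clock 9: out=1, reg = 0xE29D
clock 10: out=1, reg = 0xF14E
clock 11: out=0, reg = 0x78A7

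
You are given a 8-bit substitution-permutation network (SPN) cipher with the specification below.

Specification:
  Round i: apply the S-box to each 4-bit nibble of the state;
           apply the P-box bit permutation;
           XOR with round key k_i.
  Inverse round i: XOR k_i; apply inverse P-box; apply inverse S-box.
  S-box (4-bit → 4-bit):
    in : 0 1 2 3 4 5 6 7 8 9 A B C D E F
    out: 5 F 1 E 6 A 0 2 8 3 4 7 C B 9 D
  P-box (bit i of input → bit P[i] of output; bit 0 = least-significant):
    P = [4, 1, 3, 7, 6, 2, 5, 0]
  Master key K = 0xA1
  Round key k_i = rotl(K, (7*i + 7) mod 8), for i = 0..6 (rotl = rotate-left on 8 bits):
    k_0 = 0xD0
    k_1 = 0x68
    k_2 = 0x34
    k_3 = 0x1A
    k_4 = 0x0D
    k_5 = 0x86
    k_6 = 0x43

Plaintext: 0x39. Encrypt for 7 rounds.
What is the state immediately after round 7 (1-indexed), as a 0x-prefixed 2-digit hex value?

s_0 = plaintext = 0x39
s_1 = Round(s_0, k_0) = 0xE7
s_2 = Round(s_1, k_1) = 0x2B
s_3 = Round(s_2, k_2) = 0x6E
s_4 = Round(s_3, k_3) = 0x8A
s_5 = Round(s_4, k_4) = 0x04
s_6 = Round(s_5, k_5) = 0xEC
s_7 = Round(s_6, k_6) = 0x8A

0x8A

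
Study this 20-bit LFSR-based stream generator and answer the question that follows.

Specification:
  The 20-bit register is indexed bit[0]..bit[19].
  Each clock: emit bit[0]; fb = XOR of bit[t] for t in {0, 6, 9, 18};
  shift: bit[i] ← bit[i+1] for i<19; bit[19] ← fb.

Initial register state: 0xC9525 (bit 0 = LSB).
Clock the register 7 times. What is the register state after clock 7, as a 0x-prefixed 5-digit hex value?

reg_0 = 0xC9525
clock 1: out=1, reg = 0x64A92
clock 2: out=0, reg = 0x32549
clock 3: out=1, reg = 0x192A4
clock 4: out=0, reg = 0x8C952
clock 5: out=0, reg = 0xC64A9
clock 6: out=1, reg = 0x63254
clock 7: out=0, reg = 0xB192A

0xB192A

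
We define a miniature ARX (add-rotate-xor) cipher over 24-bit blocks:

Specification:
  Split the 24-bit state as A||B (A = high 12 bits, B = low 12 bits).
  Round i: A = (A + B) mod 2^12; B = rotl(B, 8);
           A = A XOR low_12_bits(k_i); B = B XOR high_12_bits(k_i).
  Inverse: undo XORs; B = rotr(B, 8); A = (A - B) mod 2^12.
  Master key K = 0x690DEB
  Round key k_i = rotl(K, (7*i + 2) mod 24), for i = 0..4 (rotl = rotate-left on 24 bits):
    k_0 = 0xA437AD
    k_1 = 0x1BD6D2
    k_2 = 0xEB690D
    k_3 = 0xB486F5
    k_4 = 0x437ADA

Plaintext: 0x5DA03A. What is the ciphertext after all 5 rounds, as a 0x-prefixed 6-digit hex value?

0xF4F654

s_0 = plaintext = 0x5DA03A
s_1 = Round(s_0, k_0) = 0x1B9040
s_2 = Round(s_1, k_1) = 0x72B1B9
s_3 = Round(s_2, k_2) = 0x1E97AD
s_4 = Round(s_3, k_3) = 0xF63632
s_5 = Round(s_4, k_4) = 0xF4F654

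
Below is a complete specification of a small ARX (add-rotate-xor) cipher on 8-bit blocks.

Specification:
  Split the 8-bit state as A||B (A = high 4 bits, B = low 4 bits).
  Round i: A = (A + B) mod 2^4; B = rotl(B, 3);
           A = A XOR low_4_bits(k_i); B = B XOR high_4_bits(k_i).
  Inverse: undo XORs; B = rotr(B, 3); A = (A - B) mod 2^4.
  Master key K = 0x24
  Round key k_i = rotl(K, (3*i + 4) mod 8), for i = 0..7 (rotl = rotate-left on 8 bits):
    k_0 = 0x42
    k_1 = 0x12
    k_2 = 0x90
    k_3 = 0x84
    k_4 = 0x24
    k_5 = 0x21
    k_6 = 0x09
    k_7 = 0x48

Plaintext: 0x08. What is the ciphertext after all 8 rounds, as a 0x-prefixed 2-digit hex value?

0xA8

s_0 = plaintext = 0x08
s_1 = Round(s_0, k_0) = 0xA0
s_2 = Round(s_1, k_1) = 0x81
s_3 = Round(s_2, k_2) = 0x91
s_4 = Round(s_3, k_3) = 0xE0
s_5 = Round(s_4, k_4) = 0xA2
s_6 = Round(s_5, k_5) = 0xD3
s_7 = Round(s_6, k_6) = 0x99
s_8 = Round(s_7, k_7) = 0xA8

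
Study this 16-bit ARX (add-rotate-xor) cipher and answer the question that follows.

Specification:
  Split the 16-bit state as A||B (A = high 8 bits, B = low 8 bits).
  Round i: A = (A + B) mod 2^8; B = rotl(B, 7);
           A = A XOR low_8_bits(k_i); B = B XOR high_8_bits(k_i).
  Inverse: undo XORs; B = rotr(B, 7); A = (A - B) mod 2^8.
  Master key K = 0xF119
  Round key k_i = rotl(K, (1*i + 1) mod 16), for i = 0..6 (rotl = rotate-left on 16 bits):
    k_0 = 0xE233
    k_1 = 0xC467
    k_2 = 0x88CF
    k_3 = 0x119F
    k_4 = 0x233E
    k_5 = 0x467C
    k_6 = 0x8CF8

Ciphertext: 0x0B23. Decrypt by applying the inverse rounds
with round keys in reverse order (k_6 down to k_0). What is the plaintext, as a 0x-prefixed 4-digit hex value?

0x34A1

s_0 = ciphertext = 0x0B23
s_1 = InvRound(s_0, k_6) = 0x945F
s_2 = InvRound(s_1, k_5) = 0xB632
s_3 = InvRound(s_2, k_4) = 0x6622
s_4 = InvRound(s_3, k_3) = 0x9366
s_5 = InvRound(s_4, k_2) = 0x7FDD
s_6 = InvRound(s_5, k_1) = 0xE632
s_7 = InvRound(s_6, k_0) = 0x34A1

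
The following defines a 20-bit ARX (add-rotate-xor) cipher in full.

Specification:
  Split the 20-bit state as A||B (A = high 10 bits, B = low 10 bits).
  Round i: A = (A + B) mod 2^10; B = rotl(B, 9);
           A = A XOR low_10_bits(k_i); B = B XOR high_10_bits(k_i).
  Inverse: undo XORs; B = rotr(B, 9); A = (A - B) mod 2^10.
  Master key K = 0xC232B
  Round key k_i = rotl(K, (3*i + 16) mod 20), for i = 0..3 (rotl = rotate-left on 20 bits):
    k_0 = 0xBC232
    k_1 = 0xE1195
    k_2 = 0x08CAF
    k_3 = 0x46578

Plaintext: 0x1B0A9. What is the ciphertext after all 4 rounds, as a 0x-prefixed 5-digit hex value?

0x46DFD

s_0 = plaintext = 0x1B0A9
s_1 = Round(s_0, k_0) = 0xC9CA4
s_2 = Round(s_1, k_1) = 0x97BD6
s_3 = Round(s_2, k_2) = 0xA6DC8
s_4 = Round(s_3, k_3) = 0x46DFD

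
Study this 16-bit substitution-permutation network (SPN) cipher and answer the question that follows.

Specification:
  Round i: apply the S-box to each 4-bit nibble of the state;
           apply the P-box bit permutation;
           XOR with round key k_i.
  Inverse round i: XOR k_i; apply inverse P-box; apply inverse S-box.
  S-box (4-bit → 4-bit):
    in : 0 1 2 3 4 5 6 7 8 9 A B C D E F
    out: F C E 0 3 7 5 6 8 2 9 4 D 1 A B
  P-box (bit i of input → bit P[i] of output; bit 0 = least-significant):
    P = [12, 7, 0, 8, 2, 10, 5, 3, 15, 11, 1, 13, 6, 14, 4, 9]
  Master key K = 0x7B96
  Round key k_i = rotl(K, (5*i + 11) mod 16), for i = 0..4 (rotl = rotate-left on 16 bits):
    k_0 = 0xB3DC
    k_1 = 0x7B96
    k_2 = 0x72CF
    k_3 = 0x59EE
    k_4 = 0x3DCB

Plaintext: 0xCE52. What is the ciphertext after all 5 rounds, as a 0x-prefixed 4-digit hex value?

0xC81E

s_0 = plaintext = 0xCE52
s_1 = Round(s_0, k_0) = 0x9C29
s_2 = Round(s_1, k_1) = 0x9F3C
s_3 = Round(s_2, k_2) = 0x8BCE
s_4 = Round(s_3, k_3) = 0x5A40
s_5 = Round(s_4, k_4) = 0xC81E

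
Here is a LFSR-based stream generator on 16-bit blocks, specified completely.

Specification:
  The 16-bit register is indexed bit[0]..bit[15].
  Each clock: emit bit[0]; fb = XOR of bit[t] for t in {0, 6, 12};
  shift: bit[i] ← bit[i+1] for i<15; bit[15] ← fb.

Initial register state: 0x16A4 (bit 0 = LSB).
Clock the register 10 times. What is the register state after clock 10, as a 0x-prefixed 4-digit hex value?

0x83C5

reg_0 = 0x16A4
clock 1: out=0, reg = 0x8B52
clock 2: out=0, reg = 0xC5A9
clock 3: out=1, reg = 0xE2D4
clock 4: out=0, reg = 0xF16A
clock 5: out=0, reg = 0x78B5
clock 6: out=1, reg = 0x3C5A
clock 7: out=0, reg = 0x1E2D
clock 8: out=1, reg = 0x0F16
clock 9: out=0, reg = 0x078B
clock 10: out=1, reg = 0x83C5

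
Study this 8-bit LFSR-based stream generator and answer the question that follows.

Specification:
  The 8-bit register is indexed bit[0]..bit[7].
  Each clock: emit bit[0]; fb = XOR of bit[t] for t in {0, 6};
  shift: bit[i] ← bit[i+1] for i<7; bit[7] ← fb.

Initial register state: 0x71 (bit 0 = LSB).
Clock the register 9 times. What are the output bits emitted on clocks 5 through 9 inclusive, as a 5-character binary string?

11100

reg_0 = 0x71
clock 1: out=1, reg = 0x38
clock 2: out=0, reg = 0x1C
clock 3: out=0, reg = 0x0E
clock 4: out=0, reg = 0x07
clock 5: out=1, reg = 0x83
clock 6: out=1, reg = 0xC1
clock 7: out=1, reg = 0x60
clock 8: out=0, reg = 0xB0
clock 9: out=0, reg = 0x58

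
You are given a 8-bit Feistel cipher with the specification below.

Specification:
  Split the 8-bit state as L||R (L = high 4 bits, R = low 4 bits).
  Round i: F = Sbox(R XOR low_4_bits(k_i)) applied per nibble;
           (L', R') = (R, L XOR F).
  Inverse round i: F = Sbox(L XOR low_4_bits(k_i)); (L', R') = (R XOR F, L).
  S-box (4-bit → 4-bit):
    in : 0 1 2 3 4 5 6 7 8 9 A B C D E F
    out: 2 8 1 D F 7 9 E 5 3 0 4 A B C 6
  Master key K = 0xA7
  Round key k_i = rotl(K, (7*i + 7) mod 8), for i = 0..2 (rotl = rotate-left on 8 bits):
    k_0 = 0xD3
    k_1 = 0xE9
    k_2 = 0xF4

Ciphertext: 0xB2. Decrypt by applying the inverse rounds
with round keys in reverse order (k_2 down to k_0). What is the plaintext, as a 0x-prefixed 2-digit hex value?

s_0 = ciphertext = 0xB2
s_1 = InvRound(s_0, k_2) = 0x4B
s_2 = InvRound(s_1, k_1) = 0x04
s_3 = InvRound(s_2, k_0) = 0x90

0x90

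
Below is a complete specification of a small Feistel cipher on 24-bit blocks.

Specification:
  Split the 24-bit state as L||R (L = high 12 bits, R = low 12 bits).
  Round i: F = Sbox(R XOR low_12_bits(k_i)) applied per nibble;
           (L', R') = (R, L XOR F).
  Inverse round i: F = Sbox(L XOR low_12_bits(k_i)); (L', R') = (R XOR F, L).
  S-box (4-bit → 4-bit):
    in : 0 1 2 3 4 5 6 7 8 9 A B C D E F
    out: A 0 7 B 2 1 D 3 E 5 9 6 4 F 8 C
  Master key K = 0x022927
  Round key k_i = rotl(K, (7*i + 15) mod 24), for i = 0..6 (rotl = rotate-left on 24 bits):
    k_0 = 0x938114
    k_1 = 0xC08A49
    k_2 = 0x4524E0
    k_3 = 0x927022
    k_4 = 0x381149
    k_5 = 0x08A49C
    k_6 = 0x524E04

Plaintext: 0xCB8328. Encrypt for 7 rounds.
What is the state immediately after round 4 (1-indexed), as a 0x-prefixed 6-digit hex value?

s_0 = plaintext = 0xCB8328
s_1 = Round(s_0, k_0) = 0x328B0C
s_2 = Round(s_1, k_1) = 0xB0C309
s_3 = Round(s_2, k_2) = 0x309889
s_4 = Round(s_3, k_3) = 0x889D9F
s_5 = Round(s_4, k_4) = 0xD9FC74
s_6 = Round(s_5, k_5) = 0xC74311
s_7 = Round(s_6, k_6) = 0x311375

0x889D9F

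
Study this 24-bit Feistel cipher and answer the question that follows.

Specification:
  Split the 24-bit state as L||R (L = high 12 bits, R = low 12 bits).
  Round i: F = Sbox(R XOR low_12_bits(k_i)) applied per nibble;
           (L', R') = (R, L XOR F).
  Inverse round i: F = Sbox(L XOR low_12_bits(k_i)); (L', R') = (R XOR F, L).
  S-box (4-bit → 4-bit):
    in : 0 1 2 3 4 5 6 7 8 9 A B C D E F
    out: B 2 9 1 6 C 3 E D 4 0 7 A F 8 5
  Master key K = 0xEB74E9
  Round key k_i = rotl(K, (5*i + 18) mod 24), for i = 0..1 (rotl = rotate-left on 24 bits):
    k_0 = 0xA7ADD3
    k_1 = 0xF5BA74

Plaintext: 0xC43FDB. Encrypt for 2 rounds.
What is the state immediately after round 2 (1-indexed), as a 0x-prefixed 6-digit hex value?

s_0 = plaintext = 0xC43FDB
s_1 = Round(s_0, k_0) = 0xFDB5FE
s_2 = Round(s_1, k_1) = 0x5FEA0B

0x5FEA0B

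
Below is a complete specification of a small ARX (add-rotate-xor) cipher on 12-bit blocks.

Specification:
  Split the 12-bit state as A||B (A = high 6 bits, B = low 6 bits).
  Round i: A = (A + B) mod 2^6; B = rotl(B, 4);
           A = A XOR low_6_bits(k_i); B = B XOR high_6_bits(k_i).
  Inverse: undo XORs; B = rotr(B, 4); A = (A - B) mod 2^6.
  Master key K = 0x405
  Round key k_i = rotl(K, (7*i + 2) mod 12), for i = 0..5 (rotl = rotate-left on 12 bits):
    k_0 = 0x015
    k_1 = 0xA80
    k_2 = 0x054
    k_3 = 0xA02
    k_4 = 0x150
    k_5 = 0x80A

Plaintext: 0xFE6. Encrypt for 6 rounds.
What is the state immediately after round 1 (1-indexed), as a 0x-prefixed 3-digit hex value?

0xC29

s_0 = plaintext = 0xFE6
s_1 = Round(s_0, k_0) = 0xC29
s_2 = Round(s_1, k_1) = 0x670
s_3 = Round(s_2, k_2) = 0x74D
s_4 = Round(s_3, k_3) = 0xA3B
s_5 = Round(s_4, k_4) = 0xCFB
s_6 = Round(s_5, k_5) = 0x91E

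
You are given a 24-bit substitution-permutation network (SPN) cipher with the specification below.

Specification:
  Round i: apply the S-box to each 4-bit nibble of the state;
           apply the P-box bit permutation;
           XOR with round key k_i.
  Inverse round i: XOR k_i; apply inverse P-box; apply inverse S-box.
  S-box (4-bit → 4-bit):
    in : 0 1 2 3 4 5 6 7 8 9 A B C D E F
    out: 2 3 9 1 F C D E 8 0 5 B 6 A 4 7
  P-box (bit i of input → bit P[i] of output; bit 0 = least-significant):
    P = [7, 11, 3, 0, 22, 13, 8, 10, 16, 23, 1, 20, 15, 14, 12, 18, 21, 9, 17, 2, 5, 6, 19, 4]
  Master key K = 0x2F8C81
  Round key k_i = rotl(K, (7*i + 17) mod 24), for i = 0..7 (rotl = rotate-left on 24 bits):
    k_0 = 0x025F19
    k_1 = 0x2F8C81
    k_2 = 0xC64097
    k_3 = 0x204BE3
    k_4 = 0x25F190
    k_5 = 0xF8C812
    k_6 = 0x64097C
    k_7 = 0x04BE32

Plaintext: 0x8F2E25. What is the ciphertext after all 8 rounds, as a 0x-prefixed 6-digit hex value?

0xCCA51B

s_0 = plaintext = 0x8F2E25
s_1 = Round(s_0, k_0) = 0x64D902
s_2 = Round(s_1, k_1) = 0x01EE34
s_3 = Round(s_2, k_2) = 0xA65A5C
s_4 = Round(s_3, k_3) = 0x0F56CD
s_5 = Round(s_4, k_4) = 0x12CAD3
s_6 = Round(s_5, k_5) = 0xD9BCF4
s_7 = Round(s_6, k_6) = 0xA0E0A7
s_8 = Round(s_7, k_7) = 0xCCA51B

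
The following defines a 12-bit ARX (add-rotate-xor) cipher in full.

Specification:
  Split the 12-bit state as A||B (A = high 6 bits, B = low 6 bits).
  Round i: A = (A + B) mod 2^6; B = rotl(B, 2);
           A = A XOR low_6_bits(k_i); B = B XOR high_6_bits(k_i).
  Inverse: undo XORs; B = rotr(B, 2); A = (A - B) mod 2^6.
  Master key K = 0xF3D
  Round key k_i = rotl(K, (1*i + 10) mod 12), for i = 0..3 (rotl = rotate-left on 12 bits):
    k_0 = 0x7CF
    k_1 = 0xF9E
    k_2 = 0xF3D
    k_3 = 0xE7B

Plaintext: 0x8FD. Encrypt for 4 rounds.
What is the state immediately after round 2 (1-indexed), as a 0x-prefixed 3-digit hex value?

s_0 = plaintext = 0x8FD
s_1 = Round(s_0, k_0) = 0xBE8
s_2 = Round(s_1, k_1) = 0x25C
s_3 = Round(s_2, k_2) = 0x60D
s_4 = Round(s_3, k_3) = 0x78D

0x25C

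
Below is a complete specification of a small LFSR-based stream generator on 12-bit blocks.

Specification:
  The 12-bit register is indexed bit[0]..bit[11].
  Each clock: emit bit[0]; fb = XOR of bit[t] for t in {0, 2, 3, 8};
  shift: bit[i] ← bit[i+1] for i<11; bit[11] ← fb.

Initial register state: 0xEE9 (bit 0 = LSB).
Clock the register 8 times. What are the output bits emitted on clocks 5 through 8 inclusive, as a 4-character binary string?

reg_0 = 0xEE9
clock 1: out=1, reg = 0x774
clock 2: out=0, reg = 0x3BA
clock 3: out=0, reg = 0x1DD
clock 4: out=1, reg = 0x0EE
clock 5: out=0, reg = 0x077
clock 6: out=1, reg = 0x03B
clock 7: out=1, reg = 0x01D
clock 8: out=1, reg = 0x80E

0111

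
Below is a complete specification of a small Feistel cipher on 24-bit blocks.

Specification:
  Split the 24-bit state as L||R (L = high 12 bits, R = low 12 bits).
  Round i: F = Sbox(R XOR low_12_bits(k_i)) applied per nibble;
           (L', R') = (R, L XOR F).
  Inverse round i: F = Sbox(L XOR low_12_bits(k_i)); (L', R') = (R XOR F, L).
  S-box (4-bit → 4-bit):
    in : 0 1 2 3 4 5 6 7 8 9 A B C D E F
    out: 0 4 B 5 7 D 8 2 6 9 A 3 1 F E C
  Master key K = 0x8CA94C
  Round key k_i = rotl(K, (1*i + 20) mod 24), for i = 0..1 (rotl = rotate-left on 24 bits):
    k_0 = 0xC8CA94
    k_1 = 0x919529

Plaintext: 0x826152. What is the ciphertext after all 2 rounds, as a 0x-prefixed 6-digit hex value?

0xB3EF10

s_0 = plaintext = 0x826152
s_1 = Round(s_0, k_0) = 0x152B3E
s_2 = Round(s_1, k_1) = 0xB3EF10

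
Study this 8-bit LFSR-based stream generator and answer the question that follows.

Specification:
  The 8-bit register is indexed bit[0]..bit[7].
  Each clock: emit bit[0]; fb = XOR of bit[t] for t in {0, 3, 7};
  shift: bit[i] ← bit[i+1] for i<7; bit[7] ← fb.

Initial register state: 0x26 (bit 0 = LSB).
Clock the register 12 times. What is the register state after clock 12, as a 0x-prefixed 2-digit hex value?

reg_0 = 0x26
clock 1: out=0, reg = 0x13
clock 2: out=1, reg = 0x89
clock 3: out=1, reg = 0xC4
clock 4: out=0, reg = 0xE2
clock 5: out=0, reg = 0xF1
clock 6: out=1, reg = 0x78
clock 7: out=0, reg = 0xBC
clock 8: out=0, reg = 0x5E
clock 9: out=0, reg = 0xAF
clock 10: out=1, reg = 0xD7
clock 11: out=1, reg = 0x6B
clock 12: out=1, reg = 0x35

0x35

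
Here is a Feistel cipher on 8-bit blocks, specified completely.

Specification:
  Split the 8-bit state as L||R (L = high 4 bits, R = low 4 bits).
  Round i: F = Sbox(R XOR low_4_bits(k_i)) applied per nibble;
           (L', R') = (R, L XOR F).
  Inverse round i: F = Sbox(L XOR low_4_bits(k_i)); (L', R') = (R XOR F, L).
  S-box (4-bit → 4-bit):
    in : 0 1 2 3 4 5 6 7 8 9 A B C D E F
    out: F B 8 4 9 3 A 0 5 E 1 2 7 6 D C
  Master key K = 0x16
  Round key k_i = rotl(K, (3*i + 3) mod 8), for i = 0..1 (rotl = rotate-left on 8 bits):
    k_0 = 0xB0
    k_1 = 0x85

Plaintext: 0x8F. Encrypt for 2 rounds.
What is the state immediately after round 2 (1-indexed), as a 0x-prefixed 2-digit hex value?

s_0 = plaintext = 0x8F
s_1 = Round(s_0, k_0) = 0xF4
s_2 = Round(s_1, k_1) = 0x44

0x44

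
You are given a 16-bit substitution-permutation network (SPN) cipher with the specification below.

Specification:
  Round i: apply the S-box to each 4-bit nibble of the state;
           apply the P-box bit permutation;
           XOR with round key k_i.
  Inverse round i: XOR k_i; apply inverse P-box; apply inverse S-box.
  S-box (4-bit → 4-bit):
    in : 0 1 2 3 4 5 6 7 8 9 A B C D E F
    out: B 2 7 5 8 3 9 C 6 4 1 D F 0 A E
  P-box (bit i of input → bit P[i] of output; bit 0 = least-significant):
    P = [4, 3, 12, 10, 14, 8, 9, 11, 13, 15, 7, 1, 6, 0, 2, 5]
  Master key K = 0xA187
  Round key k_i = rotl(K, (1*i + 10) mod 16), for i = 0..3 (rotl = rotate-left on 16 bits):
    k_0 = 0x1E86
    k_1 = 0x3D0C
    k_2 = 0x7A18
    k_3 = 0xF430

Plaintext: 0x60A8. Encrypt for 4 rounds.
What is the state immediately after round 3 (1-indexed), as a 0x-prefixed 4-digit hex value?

s_0 = plaintext = 0x60A8
s_1 = Round(s_0, k_0) = 0xEEEC
s_2 = Round(s_1, k_1) = 0xA037
s_3 = Round(s_2, k_2) = 0x8C5A
s_4 = Round(s_3, k_3) = 0x15A7

0x8C5A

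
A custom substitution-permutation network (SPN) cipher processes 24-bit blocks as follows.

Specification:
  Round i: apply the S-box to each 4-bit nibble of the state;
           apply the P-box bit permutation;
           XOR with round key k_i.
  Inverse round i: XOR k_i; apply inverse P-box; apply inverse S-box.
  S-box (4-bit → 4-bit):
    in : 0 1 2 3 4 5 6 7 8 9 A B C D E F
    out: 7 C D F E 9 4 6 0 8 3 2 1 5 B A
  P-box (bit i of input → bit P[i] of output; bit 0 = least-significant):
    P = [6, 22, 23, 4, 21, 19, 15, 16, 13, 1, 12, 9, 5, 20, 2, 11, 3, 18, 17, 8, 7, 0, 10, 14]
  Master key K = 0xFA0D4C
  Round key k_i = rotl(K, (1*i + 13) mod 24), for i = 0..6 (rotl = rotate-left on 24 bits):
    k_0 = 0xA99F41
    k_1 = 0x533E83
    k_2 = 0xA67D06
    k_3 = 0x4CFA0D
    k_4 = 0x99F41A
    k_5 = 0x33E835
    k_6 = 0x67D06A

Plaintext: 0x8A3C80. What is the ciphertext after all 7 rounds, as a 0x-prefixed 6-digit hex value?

0x3C21EB

s_0 = plaintext = 0x8A3C80
s_1 = Round(s_0, k_0) = 0x7DB72D
s_2 = Round(s_1, k_1) = 0xE0AAC8
s_3 = Round(s_2, k_2) = 0x901DAD
s_4 = Round(s_3, k_3) = 0xE28241
s_5 = Round(s_4, k_4) = 0x120783
s_6 = Round(s_5, k_5) = 0xE1BD4B
s_7 = Round(s_6, k_6) = 0x3C21EB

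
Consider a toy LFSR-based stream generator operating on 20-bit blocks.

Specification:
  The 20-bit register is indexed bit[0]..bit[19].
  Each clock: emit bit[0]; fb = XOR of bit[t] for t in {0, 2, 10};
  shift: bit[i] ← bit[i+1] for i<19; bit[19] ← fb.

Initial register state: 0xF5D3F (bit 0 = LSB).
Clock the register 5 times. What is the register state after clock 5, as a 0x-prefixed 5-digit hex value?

0x3FAE9

reg_0 = 0xF5D3F
clock 1: out=1, reg = 0xFAE9F
clock 2: out=1, reg = 0xFD74F
clock 3: out=1, reg = 0xFEBA7
clock 4: out=1, reg = 0x7F5D3
clock 5: out=1, reg = 0x3FAE9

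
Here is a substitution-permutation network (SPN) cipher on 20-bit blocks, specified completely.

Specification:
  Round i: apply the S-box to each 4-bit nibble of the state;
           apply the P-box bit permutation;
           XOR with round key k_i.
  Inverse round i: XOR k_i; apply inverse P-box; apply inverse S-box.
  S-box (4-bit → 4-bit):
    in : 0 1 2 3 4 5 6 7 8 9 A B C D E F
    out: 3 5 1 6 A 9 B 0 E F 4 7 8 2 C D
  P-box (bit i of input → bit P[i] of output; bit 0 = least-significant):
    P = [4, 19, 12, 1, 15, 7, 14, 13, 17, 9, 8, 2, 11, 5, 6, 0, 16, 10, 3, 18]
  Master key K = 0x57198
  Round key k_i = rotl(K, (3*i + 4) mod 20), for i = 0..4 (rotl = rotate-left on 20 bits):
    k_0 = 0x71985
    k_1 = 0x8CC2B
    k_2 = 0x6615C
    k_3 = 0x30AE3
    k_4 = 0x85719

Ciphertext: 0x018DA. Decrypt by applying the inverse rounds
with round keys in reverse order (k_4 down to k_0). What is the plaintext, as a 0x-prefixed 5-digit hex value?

0x3EC78

s_0 = ciphertext = 0x018DA
s_1 = InvRound(s_0, k_4) = 0xDF334
s_2 = InvRound(s_1, k_3) = 0xCFF99
s_3 = InvRound(s_2, k_2) = 0xDF603
s_4 = InvRound(s_3, k_1) = 0xF0DCA
s_5 = InvRound(s_4, k_0) = 0x3EC78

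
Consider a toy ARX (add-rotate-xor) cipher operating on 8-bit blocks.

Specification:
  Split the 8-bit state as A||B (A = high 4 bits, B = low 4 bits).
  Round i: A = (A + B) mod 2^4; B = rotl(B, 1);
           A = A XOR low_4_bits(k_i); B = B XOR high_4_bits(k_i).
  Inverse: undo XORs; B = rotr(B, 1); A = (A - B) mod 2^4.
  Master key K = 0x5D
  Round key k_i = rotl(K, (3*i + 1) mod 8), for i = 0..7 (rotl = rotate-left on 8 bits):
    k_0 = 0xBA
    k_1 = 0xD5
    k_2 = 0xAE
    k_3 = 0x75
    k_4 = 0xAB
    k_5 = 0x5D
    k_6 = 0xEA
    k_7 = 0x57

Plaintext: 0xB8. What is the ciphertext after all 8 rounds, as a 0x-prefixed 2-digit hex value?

s_0 = plaintext = 0xB8
s_1 = Round(s_0, k_0) = 0x9A
s_2 = Round(s_1, k_1) = 0x68
s_3 = Round(s_2, k_2) = 0x0B
s_4 = Round(s_3, k_3) = 0xE0
s_5 = Round(s_4, k_4) = 0x5A
s_6 = Round(s_5, k_5) = 0x20
s_7 = Round(s_6, k_6) = 0x8E
s_8 = Round(s_7, k_7) = 0x18

0x18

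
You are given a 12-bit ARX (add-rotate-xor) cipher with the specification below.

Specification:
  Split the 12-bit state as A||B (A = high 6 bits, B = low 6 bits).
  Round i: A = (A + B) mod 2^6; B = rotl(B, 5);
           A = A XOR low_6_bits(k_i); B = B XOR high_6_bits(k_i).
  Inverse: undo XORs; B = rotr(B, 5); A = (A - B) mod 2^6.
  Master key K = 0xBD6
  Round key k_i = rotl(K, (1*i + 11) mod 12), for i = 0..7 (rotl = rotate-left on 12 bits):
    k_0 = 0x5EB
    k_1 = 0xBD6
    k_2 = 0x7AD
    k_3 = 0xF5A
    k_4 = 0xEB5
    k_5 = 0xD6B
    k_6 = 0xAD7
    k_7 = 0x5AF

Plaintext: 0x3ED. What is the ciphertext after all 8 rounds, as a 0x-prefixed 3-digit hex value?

s_0 = plaintext = 0x3ED
s_1 = Round(s_0, k_0) = 0x5E1
s_2 = Round(s_1, k_1) = 0xB9F
s_3 = Round(s_2, k_2) = 0x831
s_4 = Round(s_3, k_3) = 0x2C5
s_5 = Round(s_4, k_4) = 0x958
s_6 = Round(s_5, k_5) = 0x5B9
s_7 = Round(s_6, k_6) = 0x617
s_8 = Round(s_7, k_7) = 0x03D

0x03D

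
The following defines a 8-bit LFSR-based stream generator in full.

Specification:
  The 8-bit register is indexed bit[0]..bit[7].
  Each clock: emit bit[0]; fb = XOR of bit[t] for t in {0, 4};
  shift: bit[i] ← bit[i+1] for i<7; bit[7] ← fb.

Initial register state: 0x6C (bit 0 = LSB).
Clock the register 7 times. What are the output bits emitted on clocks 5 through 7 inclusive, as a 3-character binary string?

reg_0 = 0x6C
clock 1: out=0, reg = 0x36
clock 2: out=0, reg = 0x9B
clock 3: out=1, reg = 0x4D
clock 4: out=1, reg = 0xA6
clock 5: out=0, reg = 0x53
clock 6: out=1, reg = 0x29
clock 7: out=1, reg = 0x94

011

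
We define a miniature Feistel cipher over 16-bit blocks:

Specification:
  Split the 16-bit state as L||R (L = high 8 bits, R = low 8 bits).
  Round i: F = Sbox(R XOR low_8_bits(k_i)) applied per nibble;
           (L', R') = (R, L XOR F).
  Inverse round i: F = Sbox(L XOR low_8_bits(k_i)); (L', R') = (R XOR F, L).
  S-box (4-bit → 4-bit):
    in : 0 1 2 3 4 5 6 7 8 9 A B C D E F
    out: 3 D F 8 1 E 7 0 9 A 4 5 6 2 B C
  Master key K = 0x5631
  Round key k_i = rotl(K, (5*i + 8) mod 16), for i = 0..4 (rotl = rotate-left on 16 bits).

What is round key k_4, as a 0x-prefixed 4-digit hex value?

K = 0x5631
k_0 = rotl(K, (5*0+8) mod 16) = rotl(K, 8) = 0x3156
k_1 = rotl(K, (5*1+8) mod 16) = rotl(K, 13) = 0x2AC6
k_2 = rotl(K, (5*2+8) mod 16) = rotl(K, 2) = 0x58C5
k_3 = rotl(K, (5*3+8) mod 16) = rotl(K, 7) = 0x18AB
k_4 = rotl(K, (5*4+8) mod 16) = rotl(K, 12) = 0x1563

0x1563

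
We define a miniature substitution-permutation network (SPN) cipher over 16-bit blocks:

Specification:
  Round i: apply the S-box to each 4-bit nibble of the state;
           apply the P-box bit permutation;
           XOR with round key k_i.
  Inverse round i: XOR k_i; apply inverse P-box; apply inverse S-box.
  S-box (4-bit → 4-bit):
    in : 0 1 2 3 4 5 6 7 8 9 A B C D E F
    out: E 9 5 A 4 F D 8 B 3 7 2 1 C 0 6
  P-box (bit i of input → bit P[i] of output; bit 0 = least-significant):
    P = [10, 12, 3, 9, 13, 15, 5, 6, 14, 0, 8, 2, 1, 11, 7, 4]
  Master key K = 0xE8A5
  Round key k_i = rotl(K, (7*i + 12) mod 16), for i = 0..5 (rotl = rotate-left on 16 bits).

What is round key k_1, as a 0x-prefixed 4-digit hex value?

K = 0xE8A5
k_0 = rotl(K, (7*0+12) mod 16) = rotl(K, 12) = 0x5E8A
k_1 = rotl(K, (7*1+12) mod 16) = rotl(K, 3) = 0x452F

0x452F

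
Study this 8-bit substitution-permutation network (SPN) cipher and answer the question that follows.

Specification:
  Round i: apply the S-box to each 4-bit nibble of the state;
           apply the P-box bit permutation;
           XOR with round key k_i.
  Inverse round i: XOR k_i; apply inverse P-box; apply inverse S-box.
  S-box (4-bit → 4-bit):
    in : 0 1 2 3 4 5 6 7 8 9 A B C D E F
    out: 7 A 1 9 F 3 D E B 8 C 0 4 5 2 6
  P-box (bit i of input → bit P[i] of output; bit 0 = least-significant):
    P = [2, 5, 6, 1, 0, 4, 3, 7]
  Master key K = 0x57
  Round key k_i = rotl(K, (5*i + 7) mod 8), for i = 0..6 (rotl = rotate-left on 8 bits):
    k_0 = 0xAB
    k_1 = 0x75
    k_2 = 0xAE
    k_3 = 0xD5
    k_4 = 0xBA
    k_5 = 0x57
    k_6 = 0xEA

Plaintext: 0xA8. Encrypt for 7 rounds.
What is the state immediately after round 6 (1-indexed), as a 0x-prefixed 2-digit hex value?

0x64

s_0 = plaintext = 0xA8
s_1 = Round(s_0, k_0) = 0x05
s_2 = Round(s_1, k_1) = 0x48
s_3 = Round(s_2, k_2) = 0x11
s_4 = Round(s_3, k_3) = 0x67
s_5 = Round(s_4, k_4) = 0x51
s_6 = Round(s_5, k_5) = 0x64
s_7 = Round(s_6, k_6) = 0x05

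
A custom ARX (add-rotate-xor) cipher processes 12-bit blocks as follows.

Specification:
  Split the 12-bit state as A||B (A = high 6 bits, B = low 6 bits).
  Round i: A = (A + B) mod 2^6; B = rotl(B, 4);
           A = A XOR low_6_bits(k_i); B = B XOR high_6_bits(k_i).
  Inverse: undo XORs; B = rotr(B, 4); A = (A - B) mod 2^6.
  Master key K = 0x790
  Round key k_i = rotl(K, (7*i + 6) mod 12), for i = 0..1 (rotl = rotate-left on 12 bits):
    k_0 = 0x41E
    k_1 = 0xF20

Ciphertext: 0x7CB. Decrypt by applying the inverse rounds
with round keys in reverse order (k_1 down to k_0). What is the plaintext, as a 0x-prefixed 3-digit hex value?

0x0BC

s_0 = ciphertext = 0x7CB
s_1 = InvRound(s_0, k_1) = 0x81F
s_2 = InvRound(s_1, k_0) = 0x0BC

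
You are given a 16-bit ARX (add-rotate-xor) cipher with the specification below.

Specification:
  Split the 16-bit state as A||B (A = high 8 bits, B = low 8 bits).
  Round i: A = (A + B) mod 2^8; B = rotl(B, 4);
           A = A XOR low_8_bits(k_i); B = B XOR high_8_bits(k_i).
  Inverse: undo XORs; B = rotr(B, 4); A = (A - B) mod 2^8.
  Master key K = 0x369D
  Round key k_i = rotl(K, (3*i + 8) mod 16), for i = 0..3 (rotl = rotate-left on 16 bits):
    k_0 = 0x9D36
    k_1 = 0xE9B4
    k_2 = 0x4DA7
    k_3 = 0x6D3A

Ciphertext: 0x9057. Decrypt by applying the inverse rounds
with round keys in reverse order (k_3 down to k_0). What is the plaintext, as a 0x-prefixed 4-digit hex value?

0xC2DE

s_0 = ciphertext = 0x9057
s_1 = InvRound(s_0, k_3) = 0x07A3
s_2 = InvRound(s_1, k_2) = 0xB2EE
s_3 = InvRound(s_2, k_1) = 0x9670
s_4 = InvRound(s_3, k_0) = 0xC2DE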